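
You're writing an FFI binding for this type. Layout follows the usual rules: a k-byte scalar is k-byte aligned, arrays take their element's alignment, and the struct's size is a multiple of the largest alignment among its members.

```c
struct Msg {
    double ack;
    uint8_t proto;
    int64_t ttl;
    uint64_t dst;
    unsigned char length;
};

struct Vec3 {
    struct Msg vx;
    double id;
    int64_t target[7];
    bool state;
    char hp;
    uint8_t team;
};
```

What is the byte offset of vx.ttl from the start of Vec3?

Msg: ack at 0 (size 8, align 8) → ends 8; proto at 8 (size 1, align 1) → ends 9; pad 7 to align 8 for ttl; ttl at 16 (size 8, align 8) → ends 24; dst at 24 (size 8, align 8) → ends 32; length at 32 (size 1, align 1) → ends 33; tail pad 7 to reach multiple of 8; total 40 bytes, alignment 8
vx at 0 (size 40, align 8) → ends 40
within Msg: ttl at 16
0 + 16 = 16

16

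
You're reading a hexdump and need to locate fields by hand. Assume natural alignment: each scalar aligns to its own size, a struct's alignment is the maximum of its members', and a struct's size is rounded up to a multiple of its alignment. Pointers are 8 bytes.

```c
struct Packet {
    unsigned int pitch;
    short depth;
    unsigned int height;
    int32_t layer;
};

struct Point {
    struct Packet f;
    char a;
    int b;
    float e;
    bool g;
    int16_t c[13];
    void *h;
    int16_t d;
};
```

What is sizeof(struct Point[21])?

Packet: @0: pitch [4B, align 4] → 4; @4: depth [2B, align 2] → 6; +2 pad (align 4); @8: height [4B, align 4] → 12; @12: layer [4B, align 4] → 16; size 16, align 4
@0: f [16B, align 4] → 16
@16: a [1B, align 1] → 17
+3 pad (align 4)
@20: b [4B, align 4] → 24
@24: e [4B, align 4] → 28
@28: g [1B, align 1] → 29
+1 pad (align 2)
@30: c [26B, align 2] → 56
@56: h [8B, align 8] → 64
@64: d [2B, align 2] → 66
+6 tail pad (align 8)
size 72, align 8
array of 21: 21 × 72 = 1512

1512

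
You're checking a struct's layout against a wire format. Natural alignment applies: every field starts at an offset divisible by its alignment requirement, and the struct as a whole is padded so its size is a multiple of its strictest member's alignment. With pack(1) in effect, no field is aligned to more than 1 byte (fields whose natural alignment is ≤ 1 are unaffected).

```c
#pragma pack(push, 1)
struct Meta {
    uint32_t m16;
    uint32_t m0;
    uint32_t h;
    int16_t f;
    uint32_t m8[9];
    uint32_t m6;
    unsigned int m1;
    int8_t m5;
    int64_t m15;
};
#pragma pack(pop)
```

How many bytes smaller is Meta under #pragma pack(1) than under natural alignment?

5

natural layout:
  m16 at 0 (size 4, align 4) → ends 4
  m0 at 4 (size 4, align 4) → ends 8
  h at 8 (size 4, align 4) → ends 12
  f at 12 (size 2, align 2) → ends 14
  pad 2 to align 4 for m8
  m8 at 16 (size 36, align 4) → ends 52
  m6 at 52 (size 4, align 4) → ends 56
  m1 at 56 (size 4, align 4) → ends 60
  m5 at 60 (size 1, align 1) → ends 61
  pad 3 to align 8 for m15
  m15 at 64 (size 8, align 8) → ends 72
  total 72 bytes, alignment 8
packed(1) layout:
  m16 at 0 (size 4, align 1) → ends 4
  m0 at 4 (size 4, align 1) → ends 8
  h at 8 (size 4, align 1) → ends 12
  f at 12 (size 2, align 1) → ends 14
  m8 at 14 (size 36, align 1) → ends 50
  m6 at 50 (size 4, align 1) → ends 54
  m1 at 54 (size 4, align 1) → ends 58
  m5 at 58 (size 1, align 1) → ends 59
  m15 at 59 (size 8, align 1) → ends 67
  total 67 bytes, alignment 1
72 − 67 = 5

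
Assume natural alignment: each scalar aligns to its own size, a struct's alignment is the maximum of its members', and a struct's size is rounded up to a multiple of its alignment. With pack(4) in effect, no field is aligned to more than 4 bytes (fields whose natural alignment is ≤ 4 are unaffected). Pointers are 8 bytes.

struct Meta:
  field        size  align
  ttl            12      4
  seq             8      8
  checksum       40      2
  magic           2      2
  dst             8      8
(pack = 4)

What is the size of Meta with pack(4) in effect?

ttl at 0 (size 12, align 4) → ends 12
seq at 12 (size 8, align 4) → ends 20
checksum at 20 (size 40, align 2) → ends 60
magic at 60 (size 2, align 2) → ends 62
pad 2 to align 4 for dst
dst at 64 (size 8, align 4) → ends 72
total 72 bytes, alignment 4

72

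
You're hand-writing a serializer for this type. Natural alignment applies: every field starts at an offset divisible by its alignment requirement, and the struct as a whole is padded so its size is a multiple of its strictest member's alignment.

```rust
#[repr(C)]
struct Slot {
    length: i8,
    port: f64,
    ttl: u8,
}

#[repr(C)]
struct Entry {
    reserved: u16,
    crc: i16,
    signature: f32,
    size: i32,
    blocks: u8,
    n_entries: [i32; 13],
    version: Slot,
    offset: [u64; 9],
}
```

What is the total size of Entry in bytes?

Slot: @0: length [1B, align 1] → 1; +7 pad (align 8); @8: port [8B, align 8] → 16; @16: ttl [1B, align 1] → 17; +7 tail pad (align 8); size 24, align 8
@0: reserved [2B, align 2] → 2
@2: crc [2B, align 2] → 4
@4: signature [4B, align 4] → 8
@8: size [4B, align 4] → 12
@12: blocks [1B, align 1] → 13
+3 pad (align 4)
@16: n_entries [52B, align 4] → 68
+4 pad (align 8)
@72: version [24B, align 8] → 96
@96: offset [72B, align 8] → 168
size 168, align 8

168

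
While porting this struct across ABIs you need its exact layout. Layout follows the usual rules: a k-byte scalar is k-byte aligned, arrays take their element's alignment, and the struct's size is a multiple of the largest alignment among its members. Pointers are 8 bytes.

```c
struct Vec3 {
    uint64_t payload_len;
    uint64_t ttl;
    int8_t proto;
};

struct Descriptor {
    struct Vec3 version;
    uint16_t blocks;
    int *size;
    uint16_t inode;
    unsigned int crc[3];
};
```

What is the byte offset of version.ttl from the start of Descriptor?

8

Vec3: 0..8  payload_len  (8B, 8-aligned); 8..16  ttl  (8B, 8-aligned); 16..17  proto  (1B, 1-aligned); 17..24  -- tail padding (7B); sizeof = 24, alignof = 8
0..24  version  (24B, 8-aligned)
within Vec3: ttl at 8
0 + 8 = 8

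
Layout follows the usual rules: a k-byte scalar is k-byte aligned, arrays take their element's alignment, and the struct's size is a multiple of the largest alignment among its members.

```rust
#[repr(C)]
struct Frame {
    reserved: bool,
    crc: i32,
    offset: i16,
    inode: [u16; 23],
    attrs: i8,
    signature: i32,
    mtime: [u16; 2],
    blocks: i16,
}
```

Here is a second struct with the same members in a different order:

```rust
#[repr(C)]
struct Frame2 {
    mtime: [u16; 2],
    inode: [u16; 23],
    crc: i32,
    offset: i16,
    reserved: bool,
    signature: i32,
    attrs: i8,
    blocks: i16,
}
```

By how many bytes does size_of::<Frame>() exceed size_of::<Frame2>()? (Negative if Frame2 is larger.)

4

reserved at 0 (size 1, align 1) → ends 1
pad 3 to align 4 for crc
crc at 4 (size 4, align 4) → ends 8
offset at 8 (size 2, align 2) → ends 10
inode at 10 (size 46, align 2) → ends 56
attrs at 56 (size 1, align 1) → ends 57
pad 3 to align 4 for signature
signature at 60 (size 4, align 4) → ends 64
mtime at 64 (size 4, align 2) → ends 68
blocks at 68 (size 2, align 2) → ends 70
tail pad 2 to reach multiple of 4
total 72 bytes, alignment 4
— Frame2 —
mtime at 0 (size 4, align 2) → ends 4
inode at 4 (size 46, align 2) → ends 50
pad 2 to align 4 for crc
crc at 52 (size 4, align 4) → ends 56
offset at 56 (size 2, align 2) → ends 58
reserved at 58 (size 1, align 1) → ends 59
pad 1 to align 4 for signature
signature at 60 (size 4, align 4) → ends 64
attrs at 64 (size 1, align 1) → ends 65
pad 1 to align 2 for blocks
blocks at 66 (size 2, align 2) → ends 68
total 68 bytes, alignment 4
72 − 68 = 4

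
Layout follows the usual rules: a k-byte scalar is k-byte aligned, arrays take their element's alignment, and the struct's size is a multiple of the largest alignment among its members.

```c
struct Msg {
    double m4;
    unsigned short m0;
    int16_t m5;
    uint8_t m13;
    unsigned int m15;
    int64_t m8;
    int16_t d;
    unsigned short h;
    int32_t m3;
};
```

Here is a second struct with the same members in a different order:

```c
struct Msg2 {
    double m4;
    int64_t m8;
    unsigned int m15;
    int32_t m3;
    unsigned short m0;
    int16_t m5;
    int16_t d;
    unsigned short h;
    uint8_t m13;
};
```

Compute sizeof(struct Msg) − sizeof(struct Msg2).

0

@0: m4 [8B, align 8] → 8
@8: m0 [2B, align 2] → 10
@10: m5 [2B, align 2] → 12
@12: m13 [1B, align 1] → 13
+3 pad (align 4)
@16: m15 [4B, align 4] → 20
+4 pad (align 8)
@24: m8 [8B, align 8] → 32
@32: d [2B, align 2] → 34
@34: h [2B, align 2] → 36
@36: m3 [4B, align 4] → 40
size 40, align 8
— Msg2 —
@0: m4 [8B, align 8] → 8
@8: m8 [8B, align 8] → 16
@16: m15 [4B, align 4] → 20
@20: m3 [4B, align 4] → 24
@24: m0 [2B, align 2] → 26
@26: m5 [2B, align 2] → 28
@28: d [2B, align 2] → 30
@30: h [2B, align 2] → 32
@32: m13 [1B, align 1] → 33
+7 tail pad (align 8)
size 40, align 8
40 − 40 = 0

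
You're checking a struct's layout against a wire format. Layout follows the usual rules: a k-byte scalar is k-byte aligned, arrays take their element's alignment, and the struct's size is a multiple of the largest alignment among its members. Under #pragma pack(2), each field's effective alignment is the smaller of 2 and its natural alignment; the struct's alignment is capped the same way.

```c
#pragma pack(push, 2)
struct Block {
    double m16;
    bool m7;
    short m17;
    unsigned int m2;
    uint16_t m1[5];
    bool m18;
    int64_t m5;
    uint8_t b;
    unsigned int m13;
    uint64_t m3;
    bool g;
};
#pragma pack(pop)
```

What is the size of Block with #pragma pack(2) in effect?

m16 at 0 (size 8, align 2) → ends 8
m7 at 8 (size 1, align 1) → ends 9
pad 1 to align 2 for m17
m17 at 10 (size 2, align 2) → ends 12
m2 at 12 (size 4, align 2) → ends 16
m1 at 16 (size 10, align 2) → ends 26
m18 at 26 (size 1, align 1) → ends 27
pad 1 to align 2 for m5
m5 at 28 (size 8, align 2) → ends 36
b at 36 (size 1, align 1) → ends 37
pad 1 to align 2 for m13
m13 at 38 (size 4, align 2) → ends 42
m3 at 42 (size 8, align 2) → ends 50
g at 50 (size 1, align 1) → ends 51
tail pad 1 to reach multiple of 2
total 52 bytes, alignment 2

52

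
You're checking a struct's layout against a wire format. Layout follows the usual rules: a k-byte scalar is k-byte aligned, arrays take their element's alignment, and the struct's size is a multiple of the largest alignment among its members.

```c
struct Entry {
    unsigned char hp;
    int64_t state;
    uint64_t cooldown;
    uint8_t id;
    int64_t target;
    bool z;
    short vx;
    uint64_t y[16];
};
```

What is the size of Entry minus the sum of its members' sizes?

0..1  hp  (1B, 1-aligned)
1..8  -- padding (7B)
8..16  state  (8B, 8-aligned)
16..24  cooldown  (8B, 8-aligned)
24..25  id  (1B, 1-aligned)
25..32  -- padding (7B)
32..40  target  (8B, 8-aligned)
40..41  z  (1B, 1-aligned)
41..42  -- padding (1B)
42..44  vx  (2B, 2-aligned)
44..48  -- padding (4B)
48..176  y  (128B, 8-aligned)
sizeof = 176, alignof = 8
data bytes 157, size 176 → padding 19

19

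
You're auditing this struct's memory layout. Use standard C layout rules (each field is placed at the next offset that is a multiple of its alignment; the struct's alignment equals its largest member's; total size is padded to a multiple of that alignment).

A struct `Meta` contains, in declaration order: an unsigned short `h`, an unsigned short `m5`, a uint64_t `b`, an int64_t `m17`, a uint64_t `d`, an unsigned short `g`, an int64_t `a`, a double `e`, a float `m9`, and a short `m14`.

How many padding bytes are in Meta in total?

0..2  h  (2B, 2-aligned)
2..4  m5  (2B, 2-aligned)
4..8  -- padding (4B)
8..16  b  (8B, 8-aligned)
16..24  m17  (8B, 8-aligned)
24..32  d  (8B, 8-aligned)
32..34  g  (2B, 2-aligned)
34..40  -- padding (6B)
40..48  a  (8B, 8-aligned)
48..56  e  (8B, 8-aligned)
56..60  m9  (4B, 4-aligned)
60..62  m14  (2B, 2-aligned)
62..64  -- tail padding (2B)
sizeof = 64, alignof = 8
data bytes 52, size 64 → padding 12

12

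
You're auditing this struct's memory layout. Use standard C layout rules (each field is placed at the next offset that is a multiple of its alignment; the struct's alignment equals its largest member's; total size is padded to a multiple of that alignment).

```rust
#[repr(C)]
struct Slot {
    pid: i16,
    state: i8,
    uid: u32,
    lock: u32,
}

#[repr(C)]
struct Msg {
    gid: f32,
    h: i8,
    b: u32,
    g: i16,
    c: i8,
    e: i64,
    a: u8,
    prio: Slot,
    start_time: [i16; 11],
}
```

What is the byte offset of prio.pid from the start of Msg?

28

Slot: @0: pid [2B, align 2] → 2; @2: state [1B, align 1] → 3; +1 pad (align 4); @4: uid [4B, align 4] → 8; @8: lock [4B, align 4] → 12; size 12, align 4
@0: gid [4B, align 4] → 4
@4: h [1B, align 1] → 5
+3 pad (align 4)
@8: b [4B, align 4] → 12
@12: g [2B, align 2] → 14
@14: c [1B, align 1] → 15
+1 pad (align 8)
@16: e [8B, align 8] → 24
@24: a [1B, align 1] → 25
+3 pad (align 4)
@28: prio [12B, align 4] → 40
within Slot: pid at 0
28 + 0 = 28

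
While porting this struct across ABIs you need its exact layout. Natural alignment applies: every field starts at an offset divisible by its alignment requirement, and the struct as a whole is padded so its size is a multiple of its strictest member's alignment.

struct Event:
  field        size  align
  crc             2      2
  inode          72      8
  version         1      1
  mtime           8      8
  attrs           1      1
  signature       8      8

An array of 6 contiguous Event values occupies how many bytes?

0..2  crc  (2B, 2-aligned)
2..8  -- padding (6B)
8..80  inode  (72B, 8-aligned)
80..81  version  (1B, 1-aligned)
81..88  -- padding (7B)
88..96  mtime  (8B, 8-aligned)
96..97  attrs  (1B, 1-aligned)
97..104  -- padding (7B)
104..112  signature  (8B, 8-aligned)
sizeof = 112, alignof = 8
array of 6: 6 × 112 = 672

672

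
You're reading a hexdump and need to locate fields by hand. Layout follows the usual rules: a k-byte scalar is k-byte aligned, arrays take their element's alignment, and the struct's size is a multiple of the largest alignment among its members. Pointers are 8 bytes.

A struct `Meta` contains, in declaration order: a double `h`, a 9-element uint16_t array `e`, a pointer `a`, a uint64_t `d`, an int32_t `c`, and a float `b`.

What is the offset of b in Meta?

52

0..8  h  (8B, 8-aligned)
8..26  e  (18B, 2-aligned)
26..32  -- padding (6B)
32..40  a  (8B, 8-aligned)
40..48  d  (8B, 8-aligned)
48..52  c  (4B, 4-aligned)
52..56  b  (4B, 4-aligned)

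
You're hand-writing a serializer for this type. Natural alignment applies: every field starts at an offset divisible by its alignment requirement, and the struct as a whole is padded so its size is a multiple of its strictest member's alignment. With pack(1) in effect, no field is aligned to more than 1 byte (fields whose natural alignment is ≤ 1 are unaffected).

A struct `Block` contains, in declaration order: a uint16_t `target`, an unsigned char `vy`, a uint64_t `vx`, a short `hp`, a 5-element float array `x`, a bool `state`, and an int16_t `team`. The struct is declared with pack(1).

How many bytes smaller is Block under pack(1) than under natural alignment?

12

natural layout:
  0..2  target  (2B, 2-aligned)
  2..3  vy  (1B, 1-aligned)
  3..8  -- padding (5B)
  8..16  vx  (8B, 8-aligned)
  16..18  hp  (2B, 2-aligned)
  18..20  -- padding (2B)
  20..40  x  (20B, 4-aligned)
  40..41  state  (1B, 1-aligned)
  41..42  -- padding (1B)
  42..44  team  (2B, 2-aligned)
  44..48  -- tail padding (4B)
  sizeof = 48, alignof = 8
packed(1) layout:
  0..2  target  (2B, 1-aligned)
  2..3  vy  (1B, 1-aligned)
  3..11  vx  (8B, 1-aligned)
  11..13  hp  (2B, 1-aligned)
  13..33  x  (20B, 1-aligned)
  33..34  state  (1B, 1-aligned)
  34..36  team  (2B, 1-aligned)
  sizeof = 36, alignof = 1
48 − 36 = 12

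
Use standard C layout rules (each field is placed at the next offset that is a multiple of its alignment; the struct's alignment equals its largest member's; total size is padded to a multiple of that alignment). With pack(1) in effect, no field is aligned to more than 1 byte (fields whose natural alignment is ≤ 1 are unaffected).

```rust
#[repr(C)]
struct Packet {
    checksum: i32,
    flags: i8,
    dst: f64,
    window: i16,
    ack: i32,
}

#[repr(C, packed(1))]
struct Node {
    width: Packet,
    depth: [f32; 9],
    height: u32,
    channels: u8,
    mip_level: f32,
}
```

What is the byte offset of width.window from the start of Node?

16

Packet: @0: checksum [4B, align 4] → 4; @4: flags [1B, align 1] → 5; +3 pad (align 8); @8: dst [8B, align 8] → 16; @16: window [2B, align 2] → 18; +2 pad (align 4); @20: ack [4B, align 4] → 24; size 24, align 8
@0: width [24B, align 1] → 24
within Packet: window at 16
0 + 16 = 16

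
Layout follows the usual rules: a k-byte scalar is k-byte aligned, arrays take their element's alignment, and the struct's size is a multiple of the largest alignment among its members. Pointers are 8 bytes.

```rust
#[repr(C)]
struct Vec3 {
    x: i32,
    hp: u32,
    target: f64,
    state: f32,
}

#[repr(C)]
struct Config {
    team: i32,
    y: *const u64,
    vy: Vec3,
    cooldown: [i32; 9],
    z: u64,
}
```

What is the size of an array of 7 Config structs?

Vec3: 0..4  x  (4B, 4-aligned); 4..8  hp  (4B, 4-aligned); 8..16  target  (8B, 8-aligned); 16..20  state  (4B, 4-aligned); 20..24  -- tail padding (4B); sizeof = 24, alignof = 8
0..4  team  (4B, 4-aligned)
4..8  -- padding (4B)
8..16  y  (8B, 8-aligned)
16..40  vy  (24B, 8-aligned)
40..76  cooldown  (36B, 4-aligned)
76..80  -- padding (4B)
80..88  z  (8B, 8-aligned)
sizeof = 88, alignof = 8
array of 7: 7 × 88 = 616

616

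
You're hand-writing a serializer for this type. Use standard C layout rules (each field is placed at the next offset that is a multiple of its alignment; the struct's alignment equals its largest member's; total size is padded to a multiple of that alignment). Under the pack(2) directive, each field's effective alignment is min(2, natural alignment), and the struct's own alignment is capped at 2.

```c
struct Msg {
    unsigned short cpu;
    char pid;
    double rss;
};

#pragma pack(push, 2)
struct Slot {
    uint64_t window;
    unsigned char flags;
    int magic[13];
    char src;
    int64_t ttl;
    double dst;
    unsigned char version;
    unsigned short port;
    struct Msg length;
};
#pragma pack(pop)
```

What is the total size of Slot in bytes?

Msg: 0..2  cpu  (2B, 2-aligned); 2..3  pid  (1B, 1-aligned); 3..8  -- padding (5B); 8..16  rss  (8B, 8-aligned); sizeof = 16, alignof = 8
0..8  window  (8B, 2-aligned)
8..9  flags  (1B, 1-aligned)
9..10  -- padding (1B)
10..62  magic  (52B, 2-aligned)
62..63  src  (1B, 1-aligned)
63..64  -- padding (1B)
64..72  ttl  (8B, 2-aligned)
72..80  dst  (8B, 2-aligned)
80..81  version  (1B, 1-aligned)
81..82  -- padding (1B)
82..84  port  (2B, 2-aligned)
84..100  length  (16B, 2-aligned)
sizeof = 100, alignof = 2

100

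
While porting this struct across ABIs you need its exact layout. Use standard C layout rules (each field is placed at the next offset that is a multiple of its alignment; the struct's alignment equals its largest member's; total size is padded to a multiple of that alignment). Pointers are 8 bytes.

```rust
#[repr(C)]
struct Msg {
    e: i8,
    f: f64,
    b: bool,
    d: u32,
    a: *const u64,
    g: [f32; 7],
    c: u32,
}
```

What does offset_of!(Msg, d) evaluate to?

0..1  e  (1B, 1-aligned)
1..8  -- padding (7B)
8..16  f  (8B, 8-aligned)
16..17  b  (1B, 1-aligned)
17..20  -- padding (3B)
20..24  d  (4B, 4-aligned)

20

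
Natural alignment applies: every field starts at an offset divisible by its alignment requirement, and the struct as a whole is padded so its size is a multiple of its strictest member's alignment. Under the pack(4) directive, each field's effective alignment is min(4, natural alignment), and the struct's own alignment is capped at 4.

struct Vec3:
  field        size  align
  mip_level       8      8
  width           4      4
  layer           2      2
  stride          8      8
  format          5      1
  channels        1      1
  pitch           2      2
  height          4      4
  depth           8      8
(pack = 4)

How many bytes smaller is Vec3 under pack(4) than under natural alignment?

4

natural layout:
  mip_level at 0 (size 8, align 8) → ends 8
  width at 8 (size 4, align 4) → ends 12
  layer at 12 (size 2, align 2) → ends 14
  pad 2 to align 8 for stride
  stride at 16 (size 8, align 8) → ends 24
  format at 24 (size 5, align 1) → ends 29
  channels at 29 (size 1, align 1) → ends 30
  pitch at 30 (size 2, align 2) → ends 32
  height at 32 (size 4, align 4) → ends 36
  pad 4 to align 8 for depth
  depth at 40 (size 8, align 8) → ends 48
  total 48 bytes, alignment 8
packed(4) layout:
  mip_level at 0 (size 8, align 4) → ends 8
  width at 8 (size 4, align 4) → ends 12
  layer at 12 (size 2, align 2) → ends 14
  pad 2 to align 4 for stride
  stride at 16 (size 8, align 4) → ends 24
  format at 24 (size 5, align 1) → ends 29
  channels at 29 (size 1, align 1) → ends 30
  pitch at 30 (size 2, align 2) → ends 32
  height at 32 (size 4, align 4) → ends 36
  depth at 36 (size 8, align 4) → ends 44
  total 44 bytes, alignment 4
48 − 44 = 4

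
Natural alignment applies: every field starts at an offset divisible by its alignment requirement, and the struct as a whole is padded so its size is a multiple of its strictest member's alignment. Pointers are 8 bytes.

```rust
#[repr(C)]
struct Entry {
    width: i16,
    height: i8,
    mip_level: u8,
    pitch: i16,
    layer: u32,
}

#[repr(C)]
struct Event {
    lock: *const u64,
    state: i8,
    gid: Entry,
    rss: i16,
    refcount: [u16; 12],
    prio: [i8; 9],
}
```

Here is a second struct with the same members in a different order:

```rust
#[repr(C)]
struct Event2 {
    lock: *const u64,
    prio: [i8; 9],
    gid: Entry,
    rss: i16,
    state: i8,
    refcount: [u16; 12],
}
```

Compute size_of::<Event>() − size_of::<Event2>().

Entry: @0: width [2B, align 2] → 2; @2: height [1B, align 1] → 3; @3: mip_level [1B, align 1] → 4; @4: pitch [2B, align 2] → 6; +2 pad (align 4); @8: layer [4B, align 4] → 12; size 12, align 4
@0: lock [8B, align 8] → 8
@8: state [1B, align 1] → 9
+3 pad (align 4)
@12: gid [12B, align 4] → 24
@24: rss [2B, align 2] → 26
@26: refcount [24B, align 2] → 50
@50: prio [9B, align 1] → 59
+5 tail pad (align 8)
size 64, align 8
— Event2 —
@0: lock [8B, align 8] → 8
@8: prio [9B, align 1] → 17
+3 pad (align 4)
@20: gid [12B, align 4] → 32
@32: rss [2B, align 2] → 34
@34: state [1B, align 1] → 35
+1 pad (align 2)
@36: refcount [24B, align 2] → 60
+4 tail pad (align 8)
size 64, align 8
64 − 64 = 0

0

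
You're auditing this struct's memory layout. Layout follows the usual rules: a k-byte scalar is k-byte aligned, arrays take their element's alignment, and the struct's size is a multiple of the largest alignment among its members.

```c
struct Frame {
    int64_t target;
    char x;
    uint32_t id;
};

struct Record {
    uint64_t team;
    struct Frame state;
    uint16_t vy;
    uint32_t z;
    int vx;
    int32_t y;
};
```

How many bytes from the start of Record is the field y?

Frame: 0..8  target  (8B, 8-aligned); 8..9  x  (1B, 1-aligned); 9..12  -- padding (3B); 12..16  id  (4B, 4-aligned); sizeof = 16, alignof = 8
0..8  team  (8B, 8-aligned)
8..24  state  (16B, 8-aligned)
24..26  vy  (2B, 2-aligned)
26..28  -- padding (2B)
28..32  z  (4B, 4-aligned)
32..36  vx  (4B, 4-aligned)
36..40  y  (4B, 4-aligned)

36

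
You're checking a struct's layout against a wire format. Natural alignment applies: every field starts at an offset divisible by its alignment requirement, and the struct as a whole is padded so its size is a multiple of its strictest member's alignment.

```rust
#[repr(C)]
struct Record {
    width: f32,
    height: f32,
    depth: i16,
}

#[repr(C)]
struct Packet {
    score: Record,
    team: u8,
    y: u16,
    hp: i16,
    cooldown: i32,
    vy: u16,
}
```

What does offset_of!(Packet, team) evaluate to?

Record: width at 0 (size 4, align 4) → ends 4; height at 4 (size 4, align 4) → ends 8; depth at 8 (size 2, align 2) → ends 10; tail pad 2 to reach multiple of 4; total 12 bytes, alignment 4
score at 0 (size 12, align 4) → ends 12
team at 12 (size 1, align 1) → ends 13

12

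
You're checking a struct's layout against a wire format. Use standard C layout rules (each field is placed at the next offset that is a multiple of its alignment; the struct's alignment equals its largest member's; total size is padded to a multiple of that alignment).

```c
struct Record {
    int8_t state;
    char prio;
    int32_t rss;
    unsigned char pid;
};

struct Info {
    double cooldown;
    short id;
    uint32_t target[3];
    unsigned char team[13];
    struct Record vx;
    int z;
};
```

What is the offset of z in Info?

Record: @0: state [1B, align 1] → 1; @1: prio [1B, align 1] → 2; +2 pad (align 4); @4: rss [4B, align 4] → 8; @8: pid [1B, align 1] → 9; +3 tail pad (align 4); size 12, align 4
@0: cooldown [8B, align 8] → 8
@8: id [2B, align 2] → 10
+2 pad (align 4)
@12: target [12B, align 4] → 24
@24: team [13B, align 1] → 37
+3 pad (align 4)
@40: vx [12B, align 4] → 52
@52: z [4B, align 4] → 56

52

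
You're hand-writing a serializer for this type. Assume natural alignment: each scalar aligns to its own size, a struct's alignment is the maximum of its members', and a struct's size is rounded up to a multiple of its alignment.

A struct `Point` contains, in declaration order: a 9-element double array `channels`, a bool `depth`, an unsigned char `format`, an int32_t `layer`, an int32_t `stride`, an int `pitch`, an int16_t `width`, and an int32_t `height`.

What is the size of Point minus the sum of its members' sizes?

channels at 0 (size 72, align 8) → ends 72
depth at 72 (size 1, align 1) → ends 73
format at 73 (size 1, align 1) → ends 74
pad 2 to align 4 for layer
layer at 76 (size 4, align 4) → ends 80
stride at 80 (size 4, align 4) → ends 84
pitch at 84 (size 4, align 4) → ends 88
width at 88 (size 2, align 2) → ends 90
pad 2 to align 4 for height
height at 92 (size 4, align 4) → ends 96
total 96 bytes, alignment 8
data bytes 92, size 96 → padding 4

4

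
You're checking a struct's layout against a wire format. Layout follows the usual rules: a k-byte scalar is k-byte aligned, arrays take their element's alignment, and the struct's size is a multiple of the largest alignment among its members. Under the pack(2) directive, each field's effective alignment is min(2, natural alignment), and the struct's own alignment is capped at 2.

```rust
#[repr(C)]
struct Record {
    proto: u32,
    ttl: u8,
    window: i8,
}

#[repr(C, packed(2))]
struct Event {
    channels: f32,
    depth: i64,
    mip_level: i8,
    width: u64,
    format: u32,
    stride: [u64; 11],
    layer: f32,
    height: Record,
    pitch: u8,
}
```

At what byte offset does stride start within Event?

26

Record: proto at 0 (size 4, align 4) → ends 4; ttl at 4 (size 1, align 1) → ends 5; window at 5 (size 1, align 1) → ends 6; tail pad 2 to reach multiple of 4; total 8 bytes, alignment 4
channels at 0 (size 4, align 2) → ends 4
depth at 4 (size 8, align 2) → ends 12
mip_level at 12 (size 1, align 1) → ends 13
pad 1 to align 2 for width
width at 14 (size 8, align 2) → ends 22
format at 22 (size 4, align 2) → ends 26
stride at 26 (size 88, align 2) → ends 114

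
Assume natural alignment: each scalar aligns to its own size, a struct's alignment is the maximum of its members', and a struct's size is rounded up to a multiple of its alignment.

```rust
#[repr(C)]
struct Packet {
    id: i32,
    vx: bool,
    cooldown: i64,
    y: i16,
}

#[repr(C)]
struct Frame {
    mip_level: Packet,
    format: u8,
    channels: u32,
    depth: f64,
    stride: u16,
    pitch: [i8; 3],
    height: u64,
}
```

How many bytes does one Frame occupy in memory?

Packet: 0..4  id  (4B, 4-aligned); 4..5  vx  (1B, 1-aligned); 5..8  -- padding (3B); 8..16  cooldown  (8B, 8-aligned); 16..18  y  (2B, 2-aligned); 18..24  -- tail padding (6B); sizeof = 24, alignof = 8
0..24  mip_level  (24B, 8-aligned)
24..25  format  (1B, 1-aligned)
25..28  -- padding (3B)
28..32  channels  (4B, 4-aligned)
32..40  depth  (8B, 8-aligned)
40..42  stride  (2B, 2-aligned)
42..45  pitch  (3B, 1-aligned)
45..48  -- padding (3B)
48..56  height  (8B, 8-aligned)
sizeof = 56, alignof = 8

56 bytes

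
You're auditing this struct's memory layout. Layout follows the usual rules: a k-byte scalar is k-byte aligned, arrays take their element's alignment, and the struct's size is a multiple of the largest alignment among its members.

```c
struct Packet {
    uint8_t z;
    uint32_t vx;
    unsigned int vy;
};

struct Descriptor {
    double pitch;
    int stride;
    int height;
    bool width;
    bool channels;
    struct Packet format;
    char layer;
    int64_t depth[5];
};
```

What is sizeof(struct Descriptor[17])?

1360

Packet: z at 0 (size 1, align 1) → ends 1; pad 3 to align 4 for vx; vx at 4 (size 4, align 4) → ends 8; vy at 8 (size 4, align 4) → ends 12; total 12 bytes, alignment 4
pitch at 0 (size 8, align 8) → ends 8
stride at 8 (size 4, align 4) → ends 12
height at 12 (size 4, align 4) → ends 16
width at 16 (size 1, align 1) → ends 17
channels at 17 (size 1, align 1) → ends 18
pad 2 to align 4 for format
format at 20 (size 12, align 4) → ends 32
layer at 32 (size 1, align 1) → ends 33
pad 7 to align 8 for depth
depth at 40 (size 40, align 8) → ends 80
total 80 bytes, alignment 8
array of 17: 17 × 80 = 1360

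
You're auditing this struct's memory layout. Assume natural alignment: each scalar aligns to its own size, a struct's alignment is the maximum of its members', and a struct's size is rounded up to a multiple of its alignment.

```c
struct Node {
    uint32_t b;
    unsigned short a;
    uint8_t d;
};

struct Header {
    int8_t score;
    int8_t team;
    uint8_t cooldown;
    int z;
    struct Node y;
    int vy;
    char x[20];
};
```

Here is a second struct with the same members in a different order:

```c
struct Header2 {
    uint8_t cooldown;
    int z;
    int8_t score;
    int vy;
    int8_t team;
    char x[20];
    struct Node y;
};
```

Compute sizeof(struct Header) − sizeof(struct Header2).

-8

Node: 0..4  b  (4B, 4-aligned); 4..6  a  (2B, 2-aligned); 6..7  d  (1B, 1-aligned); 7..8  -- tail padding (1B); sizeof = 8, alignof = 4
0..1  score  (1B, 1-aligned)
1..2  team  (1B, 1-aligned)
2..3  cooldown  (1B, 1-aligned)
3..4  -- padding (1B)
4..8  z  (4B, 4-aligned)
8..16  y  (8B, 4-aligned)
16..20  vy  (4B, 4-aligned)
20..40  x  (20B, 1-aligned)
sizeof = 40, alignof = 4
— Header2 —
0..1  cooldown  (1B, 1-aligned)
1..4  -- padding (3B)
4..8  z  (4B, 4-aligned)
8..9  score  (1B, 1-aligned)
9..12  -- padding (3B)
12..16  vy  (4B, 4-aligned)
16..17  team  (1B, 1-aligned)
17..37  x  (20B, 1-aligned)
37..40  -- padding (3B)
40..48  y  (8B, 4-aligned)
sizeof = 48, alignof = 4
40 − 48 = -8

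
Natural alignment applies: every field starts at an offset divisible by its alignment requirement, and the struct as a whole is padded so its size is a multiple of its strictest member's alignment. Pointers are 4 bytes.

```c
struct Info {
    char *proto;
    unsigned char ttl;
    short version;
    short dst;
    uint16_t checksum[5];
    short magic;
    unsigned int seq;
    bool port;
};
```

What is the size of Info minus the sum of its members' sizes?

6

proto at 0 (size 4, align 4) → ends 4
ttl at 4 (size 1, align 1) → ends 5
pad 1 to align 2 for version
version at 6 (size 2, align 2) → ends 8
dst at 8 (size 2, align 2) → ends 10
checksum at 10 (size 10, align 2) → ends 20
magic at 20 (size 2, align 2) → ends 22
pad 2 to align 4 for seq
seq at 24 (size 4, align 4) → ends 28
port at 28 (size 1, align 1) → ends 29
tail pad 3 to reach multiple of 4
total 32 bytes, alignment 4
data bytes 26, size 32 → padding 6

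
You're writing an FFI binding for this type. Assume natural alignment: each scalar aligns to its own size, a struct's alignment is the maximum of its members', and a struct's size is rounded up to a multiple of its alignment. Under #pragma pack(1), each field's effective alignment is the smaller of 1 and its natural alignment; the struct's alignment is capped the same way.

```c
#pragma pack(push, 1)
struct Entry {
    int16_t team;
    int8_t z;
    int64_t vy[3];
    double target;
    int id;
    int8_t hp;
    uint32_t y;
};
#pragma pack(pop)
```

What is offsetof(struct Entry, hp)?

0..2  team  (2B, 1-aligned)
2..3  z  (1B, 1-aligned)
3..27  vy  (24B, 1-aligned)
27..35  target  (8B, 1-aligned)
35..39  id  (4B, 1-aligned)
39..40  hp  (1B, 1-aligned)

39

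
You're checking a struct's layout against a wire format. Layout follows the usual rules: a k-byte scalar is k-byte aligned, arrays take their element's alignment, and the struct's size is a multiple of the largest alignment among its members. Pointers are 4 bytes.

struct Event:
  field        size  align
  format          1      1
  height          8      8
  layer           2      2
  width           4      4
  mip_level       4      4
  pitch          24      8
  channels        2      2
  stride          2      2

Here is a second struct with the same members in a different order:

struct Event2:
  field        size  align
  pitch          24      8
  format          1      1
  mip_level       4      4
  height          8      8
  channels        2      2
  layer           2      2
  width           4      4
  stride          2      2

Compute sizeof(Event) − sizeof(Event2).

8

@0: format [1B, align 1] → 1
+7 pad (align 8)
@8: height [8B, align 8] → 16
@16: layer [2B, align 2] → 18
+2 pad (align 4)
@20: width [4B, align 4] → 24
@24: mip_level [4B, align 4] → 28
+4 pad (align 8)
@32: pitch [24B, align 8] → 56
@56: channels [2B, align 2] → 58
@58: stride [2B, align 2] → 60
+4 tail pad (align 8)
size 64, align 8
— Event2 —
@0: pitch [24B, align 8] → 24
@24: format [1B, align 1] → 25
+3 pad (align 4)
@28: mip_level [4B, align 4] → 32
@32: height [8B, align 8] → 40
@40: channels [2B, align 2] → 42
@42: layer [2B, align 2] → 44
@44: width [4B, align 4] → 48
@48: stride [2B, align 2] → 50
+6 tail pad (align 8)
size 56, align 8
64 − 56 = 8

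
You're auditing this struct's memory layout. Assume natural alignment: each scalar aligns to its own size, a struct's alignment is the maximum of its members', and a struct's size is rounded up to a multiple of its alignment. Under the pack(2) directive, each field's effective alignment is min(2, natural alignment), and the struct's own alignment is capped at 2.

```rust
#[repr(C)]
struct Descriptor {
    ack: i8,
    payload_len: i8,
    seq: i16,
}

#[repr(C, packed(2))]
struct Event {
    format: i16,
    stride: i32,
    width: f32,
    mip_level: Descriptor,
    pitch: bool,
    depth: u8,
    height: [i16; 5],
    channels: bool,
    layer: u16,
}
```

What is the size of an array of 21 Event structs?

Descriptor: ack at 0 (size 1, align 1) → ends 1; payload_len at 1 (size 1, align 1) → ends 2; seq at 2 (size 2, align 2) → ends 4; total 4 bytes, alignment 2
format at 0 (size 2, align 2) → ends 2
stride at 2 (size 4, align 2) → ends 6
width at 6 (size 4, align 2) → ends 10
mip_level at 10 (size 4, align 2) → ends 14
pitch at 14 (size 1, align 1) → ends 15
depth at 15 (size 1, align 1) → ends 16
height at 16 (size 10, align 2) → ends 26
channels at 26 (size 1, align 1) → ends 27
pad 1 to align 2 for layer
layer at 28 (size 2, align 2) → ends 30
total 30 bytes, alignment 2
array of 21: 21 × 30 = 630

630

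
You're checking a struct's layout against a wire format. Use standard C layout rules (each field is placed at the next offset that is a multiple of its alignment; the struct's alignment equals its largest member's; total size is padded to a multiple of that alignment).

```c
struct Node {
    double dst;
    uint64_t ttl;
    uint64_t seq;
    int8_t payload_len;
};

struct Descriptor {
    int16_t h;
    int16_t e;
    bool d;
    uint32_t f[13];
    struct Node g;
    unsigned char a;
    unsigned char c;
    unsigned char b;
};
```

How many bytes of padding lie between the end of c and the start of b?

Node: dst at 0 (size 8, align 8) → ends 8; ttl at 8 (size 8, align 8) → ends 16; seq at 16 (size 8, align 8) → ends 24; payload_len at 24 (size 1, align 1) → ends 25; tail pad 7 to reach multiple of 8; total 32 bytes, alignment 8
h at 0 (size 2, align 2) → ends 2
e at 2 (size 2, align 2) → ends 4
d at 4 (size 1, align 1) → ends 5
pad 3 to align 4 for f
f at 8 (size 52, align 4) → ends 60
pad 4 to align 8 for g
g at 64 (size 32, align 8) → ends 96
a at 96 (size 1, align 1) → ends 97
c at 97 (size 1, align 1) → ends 98
b at 98 (size 1, align 1) → ends 99

0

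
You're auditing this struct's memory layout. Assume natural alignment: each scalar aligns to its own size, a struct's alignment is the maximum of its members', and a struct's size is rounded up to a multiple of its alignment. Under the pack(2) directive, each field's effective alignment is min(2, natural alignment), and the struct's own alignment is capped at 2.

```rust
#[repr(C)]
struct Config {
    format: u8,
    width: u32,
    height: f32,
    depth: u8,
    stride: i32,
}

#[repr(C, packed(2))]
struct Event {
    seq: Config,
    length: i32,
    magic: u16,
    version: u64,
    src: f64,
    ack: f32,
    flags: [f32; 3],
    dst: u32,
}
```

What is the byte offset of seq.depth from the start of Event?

Config: format at 0 (size 1, align 1) → ends 1; pad 3 to align 4 for width; width at 4 (size 4, align 4) → ends 8; height at 8 (size 4, align 4) → ends 12; depth at 12 (size 1, align 1) → ends 13; pad 3 to align 4 for stride; stride at 16 (size 4, align 4) → ends 20; total 20 bytes, alignment 4
seq at 0 (size 20, align 2) → ends 20
within Config: depth at 12
0 + 12 = 12

12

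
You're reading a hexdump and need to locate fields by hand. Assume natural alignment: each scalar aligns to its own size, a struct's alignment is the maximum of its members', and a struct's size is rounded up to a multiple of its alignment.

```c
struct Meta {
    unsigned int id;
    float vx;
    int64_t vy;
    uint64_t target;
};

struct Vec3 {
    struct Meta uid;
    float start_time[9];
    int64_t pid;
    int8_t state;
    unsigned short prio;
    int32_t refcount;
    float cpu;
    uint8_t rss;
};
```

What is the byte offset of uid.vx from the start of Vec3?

4

Meta: 0..4  id  (4B, 4-aligned); 4..8  vx  (4B, 4-aligned); 8..16  vy  (8B, 8-aligned); 16..24  target  (8B, 8-aligned); sizeof = 24, alignof = 8
0..24  uid  (24B, 8-aligned)
within Meta: vx at 4
0 + 4 = 4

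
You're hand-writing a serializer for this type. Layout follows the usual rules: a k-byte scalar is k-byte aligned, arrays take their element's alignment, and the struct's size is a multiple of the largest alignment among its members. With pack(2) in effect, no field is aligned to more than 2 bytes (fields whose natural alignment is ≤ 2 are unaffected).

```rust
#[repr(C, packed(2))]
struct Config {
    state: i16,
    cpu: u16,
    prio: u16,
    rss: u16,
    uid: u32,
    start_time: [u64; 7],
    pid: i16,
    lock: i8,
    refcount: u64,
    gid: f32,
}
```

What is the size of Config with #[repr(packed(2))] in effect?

84

state at 0 (size 2, align 2) → ends 2
cpu at 2 (size 2, align 2) → ends 4
prio at 4 (size 2, align 2) → ends 6
rss at 6 (size 2, align 2) → ends 8
uid at 8 (size 4, align 2) → ends 12
start_time at 12 (size 56, align 2) → ends 68
pid at 68 (size 2, align 2) → ends 70
lock at 70 (size 1, align 1) → ends 71
pad 1 to align 2 for refcount
refcount at 72 (size 8, align 2) → ends 80
gid at 80 (size 4, align 2) → ends 84
total 84 bytes, alignment 2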